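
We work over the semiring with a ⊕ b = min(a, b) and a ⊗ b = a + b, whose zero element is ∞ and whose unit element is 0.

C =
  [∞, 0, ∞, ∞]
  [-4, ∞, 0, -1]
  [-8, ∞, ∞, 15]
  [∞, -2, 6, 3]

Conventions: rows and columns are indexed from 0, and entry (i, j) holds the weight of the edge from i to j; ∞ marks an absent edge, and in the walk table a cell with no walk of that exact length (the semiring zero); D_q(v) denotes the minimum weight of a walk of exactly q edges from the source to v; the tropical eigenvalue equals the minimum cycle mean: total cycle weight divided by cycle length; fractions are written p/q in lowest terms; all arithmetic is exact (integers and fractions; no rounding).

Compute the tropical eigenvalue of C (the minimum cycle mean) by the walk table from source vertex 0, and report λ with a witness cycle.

q=0: [0, ∞, ∞, ∞]
q=1: [∞, 0, ∞, ∞]
q=2: [-4, ∞, 0, -1]
q=3: [-8, -4, 5, 2]
q=4: [-8, -8, -4, -5]
Optimal cycle mean attained by: cycle 0->1->2->0, total 0 + 0 + (-8), length 3.
Answer: λ = -8/3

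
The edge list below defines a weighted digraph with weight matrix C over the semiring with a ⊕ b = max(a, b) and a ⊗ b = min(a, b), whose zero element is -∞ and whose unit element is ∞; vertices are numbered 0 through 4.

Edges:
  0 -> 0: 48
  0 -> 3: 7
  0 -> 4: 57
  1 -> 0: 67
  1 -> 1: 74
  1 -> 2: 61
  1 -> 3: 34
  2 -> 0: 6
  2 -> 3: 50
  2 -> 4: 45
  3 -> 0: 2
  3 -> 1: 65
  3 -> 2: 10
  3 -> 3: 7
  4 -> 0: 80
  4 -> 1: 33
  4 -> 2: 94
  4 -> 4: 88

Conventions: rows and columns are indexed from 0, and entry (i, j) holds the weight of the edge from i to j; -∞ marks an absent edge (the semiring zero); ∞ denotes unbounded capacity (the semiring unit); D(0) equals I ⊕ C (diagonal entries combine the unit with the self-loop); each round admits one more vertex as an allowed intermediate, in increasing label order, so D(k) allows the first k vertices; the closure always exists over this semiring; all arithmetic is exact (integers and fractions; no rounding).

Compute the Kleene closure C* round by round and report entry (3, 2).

D(0):
  [∞, -∞, -∞, 7, 57]
  [67, ∞, 61, 34, -∞]
  [6, -∞, ∞, 50, 45]
  [2, 65, 10, ∞, -∞]
  [80, 33, 94, -∞, ∞]
D(1):
  [∞, -∞, -∞, 7, 57]
  [67, ∞, 61, 34, 57]
  [6, -∞, ∞, 50, 45]
  [2, 65, 10, ∞, 2]
  [80, 33, 94, 7, ∞]
D(2):
  [∞, -∞, -∞, 7, 57]
  [67, ∞, 61, 34, 57]
  [6, -∞, ∞, 50, 45]
  [65, 65, 61, ∞, 57]
  [80, 33, 94, 33, ∞]
D(3):
  [∞, -∞, -∞, 7, 57]
  [67, ∞, 61, 50, 57]
  [6, -∞, ∞, 50, 45]
  [65, 65, 61, ∞, 57]
  [80, 33, 94, 50, ∞]
D(4):
  [∞, 7, 7, 7, 57]
  [67, ∞, 61, 50, 57]
  [50, 50, ∞, 50, 50]
  [65, 65, 61, ∞, 57]
  [80, 50, 94, 50, ∞]
D(5):
  [∞, 50, 57, 50, 57]
  [67, ∞, 61, 50, 57]
  [50, 50, ∞, 50, 50]
  [65, 65, 61, ∞, 57]
  [80, 50, 94, 50, ∞]
Answer: C*[3][2] = 61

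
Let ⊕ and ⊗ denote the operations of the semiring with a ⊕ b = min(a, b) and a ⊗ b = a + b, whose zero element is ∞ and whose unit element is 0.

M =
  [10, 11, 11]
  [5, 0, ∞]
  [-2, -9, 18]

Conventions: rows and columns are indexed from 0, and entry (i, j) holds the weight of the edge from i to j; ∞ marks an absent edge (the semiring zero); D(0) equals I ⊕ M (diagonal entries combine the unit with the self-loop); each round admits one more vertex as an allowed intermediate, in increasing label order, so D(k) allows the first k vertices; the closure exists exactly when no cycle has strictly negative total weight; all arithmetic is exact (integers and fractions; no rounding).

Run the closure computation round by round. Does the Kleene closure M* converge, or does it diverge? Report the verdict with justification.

D(0):
  [0, 11, 11]
  [5, 0, ∞]
  [-2, -9, 0]
D(1):
  [0, 11, 11]
  [5, 0, 16]
  [-2, -9, 0]
D(2):
  [0, 11, 11]
  [5, 0, 16]
  [-4, -9, 0]
D(3):
  [0, 2, 11]
  [5, 0, 16]
  [-4, -9, 0]
Key observation: every diagonal entry stays at the unit through all rounds, so no improving cycle exists.
Answer: CONVERGES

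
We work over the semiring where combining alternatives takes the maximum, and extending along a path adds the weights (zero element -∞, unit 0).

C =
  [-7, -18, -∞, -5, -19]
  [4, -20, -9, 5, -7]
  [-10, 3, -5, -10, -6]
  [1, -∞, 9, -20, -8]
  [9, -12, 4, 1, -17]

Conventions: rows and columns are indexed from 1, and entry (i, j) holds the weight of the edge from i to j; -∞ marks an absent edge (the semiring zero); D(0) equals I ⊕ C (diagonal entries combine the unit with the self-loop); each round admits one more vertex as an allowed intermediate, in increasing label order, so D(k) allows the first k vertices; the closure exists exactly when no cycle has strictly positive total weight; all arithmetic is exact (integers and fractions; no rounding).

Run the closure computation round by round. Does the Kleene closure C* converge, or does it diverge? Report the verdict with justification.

D(0):
  [0, -18, -∞, -5, -19]
  [4, 0, -9, 5, -7]
  [-10, 3, 0, -10, -6]
  [1, -∞, 9, 0, -8]
  [9, -12, 4, 1, 0]
D(1):
  [0, -18, -∞, -5, -19]
  [4, 0, -9, 5, -7]
  [-10, 3, 0, -10, -6]
  [1, -17, 9, 0, -8]
  [9, -9, 4, 4, 0]
D(2):
  [0, -18, -27, -5, -19]
  [4, 0, -9, 5, -7]
  [7, 3, 0, 8, -4]
  [1, -17, 9, 0, -8]
  [9, -9, 4, 4, 0]
Detection: at round 3, diagonal entry (4, 4) turns strictly positive.
Key observation: the cycle 4->3->2->1->4 has total weight 9 + 3 + 4 + (-5), which is strictly positive.
Answer: DIVERGES — positive cycle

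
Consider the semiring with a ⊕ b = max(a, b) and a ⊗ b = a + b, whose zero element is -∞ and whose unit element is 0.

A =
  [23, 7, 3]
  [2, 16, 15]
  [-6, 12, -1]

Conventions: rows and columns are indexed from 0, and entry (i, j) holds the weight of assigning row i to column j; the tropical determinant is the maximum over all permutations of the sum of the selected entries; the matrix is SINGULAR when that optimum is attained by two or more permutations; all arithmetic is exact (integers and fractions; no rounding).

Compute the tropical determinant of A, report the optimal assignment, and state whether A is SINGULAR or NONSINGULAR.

σ = (0, 1, 2): 23 + 16 + (-1) = 38
σ = (0, 2, 1): 23 + 15 + 12 = 50
σ = (1, 0, 2): 7 + 2 + (-1) = 8
σ = (1, 2, 0): 7 + 15 + (-6) = 16
σ = (2, 0, 1): 3 + 2 + 12 = 17
σ = (2, 1, 0): 3 + 16 + (-6) = 13
Optimal value attained by: σ = (0, 2, 1).
Answer: det⊕(A) = 50; verdict: NONSINGULAR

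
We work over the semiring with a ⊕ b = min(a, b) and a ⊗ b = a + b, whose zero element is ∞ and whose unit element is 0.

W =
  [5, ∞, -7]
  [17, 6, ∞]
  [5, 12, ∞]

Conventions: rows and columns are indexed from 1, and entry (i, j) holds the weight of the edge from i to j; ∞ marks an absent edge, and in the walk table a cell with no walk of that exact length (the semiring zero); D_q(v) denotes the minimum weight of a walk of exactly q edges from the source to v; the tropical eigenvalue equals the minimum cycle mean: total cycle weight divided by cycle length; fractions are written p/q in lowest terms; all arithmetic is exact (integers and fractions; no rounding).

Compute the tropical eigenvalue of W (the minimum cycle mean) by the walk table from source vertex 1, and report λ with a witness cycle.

q=0: [0, ∞, ∞]
q=1: [5, ∞, -7]
q=2: [-2, 5, -2]
q=3: [3, 10, -9]
Optimal cycle mean attained by: cycle 1->3->1, total (-7) + 5, length 2.
Answer: λ = -1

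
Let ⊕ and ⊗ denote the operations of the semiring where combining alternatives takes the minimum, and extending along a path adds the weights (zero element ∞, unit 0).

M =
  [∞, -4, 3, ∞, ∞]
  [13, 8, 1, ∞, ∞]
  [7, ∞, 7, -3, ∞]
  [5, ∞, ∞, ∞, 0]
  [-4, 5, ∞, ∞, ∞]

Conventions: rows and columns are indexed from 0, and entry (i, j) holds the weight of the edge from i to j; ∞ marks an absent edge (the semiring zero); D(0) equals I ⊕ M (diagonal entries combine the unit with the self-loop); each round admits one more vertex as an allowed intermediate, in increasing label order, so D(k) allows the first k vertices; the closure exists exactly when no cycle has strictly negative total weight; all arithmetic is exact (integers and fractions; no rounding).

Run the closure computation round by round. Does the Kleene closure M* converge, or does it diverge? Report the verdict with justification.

D(0):
  [0, -4, 3, ∞, ∞]
  [13, 0, 1, ∞, ∞]
  [7, ∞, 0, -3, ∞]
  [5, ∞, ∞, 0, 0]
  [-4, 5, ∞, ∞, 0]
D(1):
  [0, -4, 3, ∞, ∞]
  [13, 0, 1, ∞, ∞]
  [7, 3, 0, -3, ∞]
  [5, 1, 8, 0, 0]
  [-4, -8, -1, ∞, 0]
D(2):
  [0, -4, -3, ∞, ∞]
  [13, 0, 1, ∞, ∞]
  [7, 3, 0, -3, ∞]
  [5, 1, 2, 0, 0]
  [-4, -8, -7, ∞, 0]
Detection: at round 3, diagonal entry (3, 3) turns strictly negative.
Key observation: the cycle 3->0->1->2->3 has total weight 5 + (-4) + 1 + (-3), which is strictly negative.
Answer: DIVERGES — negative cycle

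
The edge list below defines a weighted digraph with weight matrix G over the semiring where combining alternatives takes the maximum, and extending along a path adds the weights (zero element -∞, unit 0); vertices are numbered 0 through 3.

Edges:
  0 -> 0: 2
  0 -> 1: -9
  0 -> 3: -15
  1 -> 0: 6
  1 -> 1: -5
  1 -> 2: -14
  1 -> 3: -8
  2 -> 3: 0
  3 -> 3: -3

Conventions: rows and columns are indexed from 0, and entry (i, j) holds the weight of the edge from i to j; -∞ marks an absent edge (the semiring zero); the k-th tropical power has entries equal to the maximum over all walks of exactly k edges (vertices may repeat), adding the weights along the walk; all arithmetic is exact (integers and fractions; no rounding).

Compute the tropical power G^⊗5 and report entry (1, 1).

G^⊗2:
  [4, -7, -23, -13]
  [8, -3, -19, -9]
  [-∞, -∞, -∞, -3]
  [-∞, -∞, -∞, -6]
G^⊗3:
  [6, -5, -21, -11]
  [10, -1, -17, -7]
  [-∞, -∞, -∞, -6]
  [-∞, -∞, -∞, -9]
G^⊗4:
  [8, -3, -19, -9]
  [12, 1, -15, -5]
  [-∞, -∞, -∞, -9]
  [-∞, -∞, -∞, -12]
G^⊗5:
  [10, -1, -17, -7]
  [14, 3, -13, -3]
  [-∞, -∞, -∞, -12]
  [-∞, -∞, -∞, -15]
Key observation: the optimum is the walk 1->0->0->0->0->1, with weight 6 + 2 + 2 + 2 + (-9) = 3.
Optimal value attained by: walk 1->0->0->0->0->1.
Answer: (G^⊗5)[1][1] = 3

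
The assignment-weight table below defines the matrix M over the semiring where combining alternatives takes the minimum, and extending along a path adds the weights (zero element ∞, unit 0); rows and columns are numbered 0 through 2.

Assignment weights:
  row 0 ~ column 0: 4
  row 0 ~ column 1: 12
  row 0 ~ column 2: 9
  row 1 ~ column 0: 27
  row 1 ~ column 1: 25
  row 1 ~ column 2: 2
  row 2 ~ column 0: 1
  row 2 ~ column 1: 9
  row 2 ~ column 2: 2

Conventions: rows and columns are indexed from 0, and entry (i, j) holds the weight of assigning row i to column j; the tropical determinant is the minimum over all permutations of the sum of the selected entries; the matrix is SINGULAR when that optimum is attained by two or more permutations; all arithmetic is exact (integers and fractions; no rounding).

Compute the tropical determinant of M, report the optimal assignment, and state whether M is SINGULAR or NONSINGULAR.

σ = (0, 1, 2): 4 + 25 + 2 = 31
σ = (0, 2, 1): 4 + 2 + 9 = 15
σ = (1, 0, 2): 12 + 27 + 2 = 41
σ = (1, 2, 0): 12 + 2 + 1 = 15
σ = (2, 0, 1): 9 + 27 + 9 = 45
σ = (2, 1, 0): 9 + 25 + 1 = 35
Optimal value attained by: σ = (0, 2, 1).
Answer: det⊕(M) = 15; verdict: SINGULAR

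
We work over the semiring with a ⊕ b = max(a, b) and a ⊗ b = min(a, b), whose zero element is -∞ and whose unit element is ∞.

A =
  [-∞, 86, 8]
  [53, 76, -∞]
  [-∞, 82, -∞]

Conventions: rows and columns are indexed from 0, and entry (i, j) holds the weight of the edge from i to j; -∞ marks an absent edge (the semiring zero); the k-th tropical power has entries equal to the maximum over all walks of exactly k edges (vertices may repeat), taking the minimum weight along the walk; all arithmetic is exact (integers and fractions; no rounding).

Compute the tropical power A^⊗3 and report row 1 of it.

A^⊗2:
  [53, 76, -∞]
  [53, 76, 8]
  [53, 76, -∞]
A^⊗3:
  [53, 76, 8]
  [53, 76, 8]
  [53, 76, 8]
Answer: row 1 of A^⊗3 = [53, 76, 8]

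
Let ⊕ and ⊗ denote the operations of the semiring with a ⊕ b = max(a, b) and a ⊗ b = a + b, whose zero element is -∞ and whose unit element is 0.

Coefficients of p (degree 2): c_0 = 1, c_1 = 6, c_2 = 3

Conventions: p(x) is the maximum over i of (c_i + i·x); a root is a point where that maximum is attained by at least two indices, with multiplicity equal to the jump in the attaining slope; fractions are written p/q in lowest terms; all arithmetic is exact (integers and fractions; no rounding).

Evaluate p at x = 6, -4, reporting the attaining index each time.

p(6) = max(1+0·6=1, 6+1·6=12, 3+2·6=15) = 15 (attained by i=2)
p(-4) = max(1+0·(-4)=1, 6+1·(-4)=2, 3+2·(-4)=-5) = 2 (attained by i=1)
Answer: p(6) = 15; p(-4) = 2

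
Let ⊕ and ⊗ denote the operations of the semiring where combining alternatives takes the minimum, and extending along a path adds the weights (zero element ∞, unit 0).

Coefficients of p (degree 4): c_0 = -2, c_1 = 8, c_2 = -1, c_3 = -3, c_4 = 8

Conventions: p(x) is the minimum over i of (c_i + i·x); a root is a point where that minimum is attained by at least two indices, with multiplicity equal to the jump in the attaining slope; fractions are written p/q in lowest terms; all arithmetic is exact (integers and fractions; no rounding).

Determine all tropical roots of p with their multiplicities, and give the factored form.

hull edge (i=0, c=-2) to (i=3, c=-3): slope -1/3, span 3
hull edge (i=3, c=-3) to (i=4, c=8): slope 11, span 1
Factored form: p(x) = 8 ⊗ (x ⊕ (-11)) ⊗ (x ⊕ 1/3) ⊗ (x ⊕ 1/3) ⊗ (x ⊕ 1/3)
Answer: roots = -11 (mult 1), 1/3 (mult 3)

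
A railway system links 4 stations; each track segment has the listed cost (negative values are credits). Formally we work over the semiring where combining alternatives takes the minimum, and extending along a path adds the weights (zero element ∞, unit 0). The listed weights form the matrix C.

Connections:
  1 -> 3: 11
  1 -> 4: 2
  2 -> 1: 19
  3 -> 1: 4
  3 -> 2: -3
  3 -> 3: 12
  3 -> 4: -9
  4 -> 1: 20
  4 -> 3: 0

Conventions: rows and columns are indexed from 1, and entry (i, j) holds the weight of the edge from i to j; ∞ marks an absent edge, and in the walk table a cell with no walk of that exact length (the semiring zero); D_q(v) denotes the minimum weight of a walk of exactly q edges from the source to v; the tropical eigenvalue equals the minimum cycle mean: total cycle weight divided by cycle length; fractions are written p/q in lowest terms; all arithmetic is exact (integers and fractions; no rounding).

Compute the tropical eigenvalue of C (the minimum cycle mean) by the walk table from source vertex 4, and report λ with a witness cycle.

q=0: [∞, ∞, ∞, 0]
q=1: [20, ∞, 0, ∞]
q=2: [4, -3, 12, -9]
q=3: [11, 9, -9, 3]
q=4: [-5, -12, 3, -18]
Optimal cycle mean attained by: cycle 3->4->3, total (-9) + 0, length 2.
Answer: λ = -9/2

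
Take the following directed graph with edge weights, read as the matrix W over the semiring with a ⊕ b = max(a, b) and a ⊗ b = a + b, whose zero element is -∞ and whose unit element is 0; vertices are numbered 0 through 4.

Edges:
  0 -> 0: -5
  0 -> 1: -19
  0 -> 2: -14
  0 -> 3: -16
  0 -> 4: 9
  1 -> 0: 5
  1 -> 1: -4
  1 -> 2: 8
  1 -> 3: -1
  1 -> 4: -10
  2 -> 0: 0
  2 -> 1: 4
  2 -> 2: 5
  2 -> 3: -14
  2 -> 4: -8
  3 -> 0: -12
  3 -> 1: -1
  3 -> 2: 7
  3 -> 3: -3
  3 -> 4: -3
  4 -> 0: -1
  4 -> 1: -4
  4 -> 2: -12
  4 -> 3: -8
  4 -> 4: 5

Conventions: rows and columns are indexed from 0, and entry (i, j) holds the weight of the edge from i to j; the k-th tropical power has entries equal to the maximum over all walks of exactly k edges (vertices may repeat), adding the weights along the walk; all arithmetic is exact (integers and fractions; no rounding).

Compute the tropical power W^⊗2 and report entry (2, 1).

W^⊗2:
  [8, 5, -3, 1, 14]
  [8, 12, 13, -4, 14]
  [9, 9, 12, 3, 9]
  [7, 11, 12, -2, 2]
  [4, 1, 4, -3, 10]
Key observation: the optimum is the walk 2->2->1, with weight 5 + 4 = 9.
Optimal value attained by: walk 2->2->1.
Answer: (W^⊗2)[2][1] = 9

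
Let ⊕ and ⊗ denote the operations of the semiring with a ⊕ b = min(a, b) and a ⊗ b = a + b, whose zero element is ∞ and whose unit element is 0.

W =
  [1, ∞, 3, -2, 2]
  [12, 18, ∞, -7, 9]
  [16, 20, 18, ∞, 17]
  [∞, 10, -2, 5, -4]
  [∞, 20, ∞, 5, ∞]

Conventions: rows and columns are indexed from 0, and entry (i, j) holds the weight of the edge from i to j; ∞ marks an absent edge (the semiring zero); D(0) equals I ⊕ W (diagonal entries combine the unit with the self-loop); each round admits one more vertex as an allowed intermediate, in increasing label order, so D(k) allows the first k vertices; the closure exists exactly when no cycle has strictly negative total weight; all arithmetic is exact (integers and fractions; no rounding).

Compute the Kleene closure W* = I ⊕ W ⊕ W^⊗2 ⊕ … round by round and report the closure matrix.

D(0):
  [0, ∞, 3, -2, 2]
  [12, 0, ∞, -7, 9]
  [16, 20, 0, ∞, 17]
  [∞, 10, -2, 0, -4]
  [∞, 20, ∞, 5, 0]
D(1):
  [0, ∞, 3, -2, 2]
  [12, 0, 15, -7, 9]
  [16, 20, 0, 14, 17]
  [∞, 10, -2, 0, -4]
  [∞, 20, ∞, 5, 0]
D(2):
  [0, ∞, 3, -2, 2]
  [12, 0, 15, -7, 9]
  [16, 20, 0, 13, 17]
  [22, 10, -2, 0, -4]
  [32, 20, 35, 5, 0]
D(3):
  [0, 23, 3, -2, 2]
  [12, 0, 15, -7, 9]
  [16, 20, 0, 13, 17]
  [14, 10, -2, 0, -4]
  [32, 20, 35, 5, 0]
D(4):
  [0, 8, -4, -2, -6]
  [7, 0, -9, -7, -11]
  [16, 20, 0, 13, 9]
  [14, 10, -2, 0, -4]
  [19, 15, 3, 5, 0]
D(5):
  [0, 8, -4, -2, -6]
  [7, 0, -9, -7, -11]
  [16, 20, 0, 13, 9]
  [14, 10, -2, 0, -4]
  [19, 15, 3, 5, 0]
Answer: W* = [[0, 8, -4, -2, -6], [7, 0, -9, -7, -11], [16, 20, 0, 13, 9], [14, 10, -2, 0, -4], [19, 15, 3, 5, 0]]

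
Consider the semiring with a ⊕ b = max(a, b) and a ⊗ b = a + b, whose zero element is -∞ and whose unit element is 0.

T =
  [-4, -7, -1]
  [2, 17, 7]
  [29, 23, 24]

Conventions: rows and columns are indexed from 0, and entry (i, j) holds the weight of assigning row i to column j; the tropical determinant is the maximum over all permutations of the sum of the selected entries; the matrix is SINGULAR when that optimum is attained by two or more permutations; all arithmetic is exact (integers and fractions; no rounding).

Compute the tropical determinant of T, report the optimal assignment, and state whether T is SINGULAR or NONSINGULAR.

σ = (0, 1, 2): (-4) + 17 + 24 = 37
σ = (0, 2, 1): (-4) + 7 + 23 = 26
σ = (1, 0, 2): (-7) + 2 + 24 = 19
σ = (1, 2, 0): (-7) + 7 + 29 = 29
σ = (2, 0, 1): (-1) + 2 + 23 = 24
σ = (2, 1, 0): (-1) + 17 + 29 = 45
Optimal value attained by: σ = (2, 1, 0).
Answer: det⊕(T) = 45; verdict: NONSINGULAR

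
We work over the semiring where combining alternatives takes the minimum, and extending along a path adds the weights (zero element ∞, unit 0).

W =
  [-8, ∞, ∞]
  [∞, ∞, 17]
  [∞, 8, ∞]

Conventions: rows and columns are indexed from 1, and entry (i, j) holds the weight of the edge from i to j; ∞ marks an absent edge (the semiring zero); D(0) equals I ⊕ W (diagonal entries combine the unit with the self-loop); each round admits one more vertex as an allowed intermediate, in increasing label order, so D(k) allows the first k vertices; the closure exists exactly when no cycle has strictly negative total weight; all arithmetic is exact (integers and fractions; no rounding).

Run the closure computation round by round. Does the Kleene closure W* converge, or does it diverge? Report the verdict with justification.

Detection: at round 0, diagonal entry (1, 1) turns strictly negative.
Key observation: the cycle 1->1 has total weight (-8), which is strictly negative.
Answer: DIVERGES — negative cycle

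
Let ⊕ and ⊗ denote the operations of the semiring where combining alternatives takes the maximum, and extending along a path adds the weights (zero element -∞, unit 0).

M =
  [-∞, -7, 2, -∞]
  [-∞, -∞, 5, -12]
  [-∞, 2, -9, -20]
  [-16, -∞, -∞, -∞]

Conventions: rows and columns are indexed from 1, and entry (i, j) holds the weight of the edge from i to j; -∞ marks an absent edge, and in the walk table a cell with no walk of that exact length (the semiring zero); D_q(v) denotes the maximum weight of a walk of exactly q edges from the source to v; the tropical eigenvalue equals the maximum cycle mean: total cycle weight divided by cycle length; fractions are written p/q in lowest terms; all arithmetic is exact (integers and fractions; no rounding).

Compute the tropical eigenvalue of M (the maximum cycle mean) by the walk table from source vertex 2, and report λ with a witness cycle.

q=0: [-∞, 0, -∞, -∞]
q=1: [-∞, -∞, 5, -12]
q=2: [-28, 7, -4, -15]
q=3: [-31, -2, 12, -5]
q=4: [-21, 14, 3, -8]
Optimal cycle mean attained by: cycle 2->3->2, total 5 + 2, length 2.
Answer: λ = 7/2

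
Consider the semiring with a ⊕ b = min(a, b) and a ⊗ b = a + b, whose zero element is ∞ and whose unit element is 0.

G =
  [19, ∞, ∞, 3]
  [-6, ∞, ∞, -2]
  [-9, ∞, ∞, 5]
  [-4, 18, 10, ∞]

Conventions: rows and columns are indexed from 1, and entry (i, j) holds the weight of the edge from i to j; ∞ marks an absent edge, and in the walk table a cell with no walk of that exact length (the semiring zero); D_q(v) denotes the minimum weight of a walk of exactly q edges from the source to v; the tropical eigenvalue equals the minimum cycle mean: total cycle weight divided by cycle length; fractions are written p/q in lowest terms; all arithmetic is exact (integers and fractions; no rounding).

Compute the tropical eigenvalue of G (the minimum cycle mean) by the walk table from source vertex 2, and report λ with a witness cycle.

q=0: [∞, 0, ∞, ∞]
q=1: [-6, ∞, ∞, -2]
q=2: [-6, 16, 8, -3]
q=3: [-7, 15, 7, -3]
q=4: [-7, 15, 7, -4]
Optimal cycle mean attained by: cycle 1->4->1, total 3 + (-4), length 2.
Answer: λ = -1/2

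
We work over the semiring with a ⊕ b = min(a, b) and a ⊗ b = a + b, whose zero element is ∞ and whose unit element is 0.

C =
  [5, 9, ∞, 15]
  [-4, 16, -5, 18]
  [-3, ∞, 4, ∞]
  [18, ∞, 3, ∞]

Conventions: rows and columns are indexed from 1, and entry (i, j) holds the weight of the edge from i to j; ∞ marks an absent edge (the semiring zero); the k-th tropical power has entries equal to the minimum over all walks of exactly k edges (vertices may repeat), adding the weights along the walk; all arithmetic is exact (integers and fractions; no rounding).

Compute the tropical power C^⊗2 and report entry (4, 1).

C^⊗2:
  [5, 14, 4, 20]
  [-8, 5, -1, 11]
  [1, 6, 8, 12]
  [0, 27, 7, 33]
Key observation: the optimum is the walk 4->3->1, with weight 3 + (-3) = 0.
Optimal value attained by: walk 4->3->1.
Answer: (C^⊗2)[4][1] = 0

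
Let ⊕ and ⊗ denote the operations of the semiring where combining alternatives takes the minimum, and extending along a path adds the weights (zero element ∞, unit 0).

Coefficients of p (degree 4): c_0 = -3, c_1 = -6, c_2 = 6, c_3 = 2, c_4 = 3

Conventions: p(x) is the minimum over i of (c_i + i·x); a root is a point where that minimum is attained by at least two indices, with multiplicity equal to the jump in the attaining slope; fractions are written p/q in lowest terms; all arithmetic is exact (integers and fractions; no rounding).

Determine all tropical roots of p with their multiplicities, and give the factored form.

hull edge (i=0, c=-3) to (i=1, c=-6): slope -3, span 1
hull edge (i=1, c=-6) to (i=4, c=3): slope 3, span 3
Factored form: p(x) = 3 ⊗ (x ⊕ (-3)) ⊗ (x ⊕ (-3)) ⊗ (x ⊕ (-3)) ⊗ (x ⊕ 3)
Answer: roots = -3 (mult 3), 3 (mult 1)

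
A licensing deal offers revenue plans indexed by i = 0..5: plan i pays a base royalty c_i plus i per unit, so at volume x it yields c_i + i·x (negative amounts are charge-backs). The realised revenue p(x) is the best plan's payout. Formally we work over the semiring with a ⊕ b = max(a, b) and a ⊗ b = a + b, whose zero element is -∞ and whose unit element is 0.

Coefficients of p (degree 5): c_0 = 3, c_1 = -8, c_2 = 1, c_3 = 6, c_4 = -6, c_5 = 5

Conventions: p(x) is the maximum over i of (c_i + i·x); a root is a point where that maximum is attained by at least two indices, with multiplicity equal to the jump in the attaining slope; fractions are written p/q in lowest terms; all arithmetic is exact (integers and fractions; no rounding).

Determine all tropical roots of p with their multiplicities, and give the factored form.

hull edge (i=0, c=3) to (i=3, c=6): slope 1, span 3
hull edge (i=3, c=6) to (i=5, c=5): slope -1/2, span 2
Factored form: p(x) = 5 ⊗ (x ⊕ (-1)) ⊗ (x ⊕ (-1)) ⊗ (x ⊕ (-1)) ⊗ (x ⊕ 1/2) ⊗ (x ⊕ 1/2)
Answer: roots = -1 (mult 3), 1/2 (mult 2)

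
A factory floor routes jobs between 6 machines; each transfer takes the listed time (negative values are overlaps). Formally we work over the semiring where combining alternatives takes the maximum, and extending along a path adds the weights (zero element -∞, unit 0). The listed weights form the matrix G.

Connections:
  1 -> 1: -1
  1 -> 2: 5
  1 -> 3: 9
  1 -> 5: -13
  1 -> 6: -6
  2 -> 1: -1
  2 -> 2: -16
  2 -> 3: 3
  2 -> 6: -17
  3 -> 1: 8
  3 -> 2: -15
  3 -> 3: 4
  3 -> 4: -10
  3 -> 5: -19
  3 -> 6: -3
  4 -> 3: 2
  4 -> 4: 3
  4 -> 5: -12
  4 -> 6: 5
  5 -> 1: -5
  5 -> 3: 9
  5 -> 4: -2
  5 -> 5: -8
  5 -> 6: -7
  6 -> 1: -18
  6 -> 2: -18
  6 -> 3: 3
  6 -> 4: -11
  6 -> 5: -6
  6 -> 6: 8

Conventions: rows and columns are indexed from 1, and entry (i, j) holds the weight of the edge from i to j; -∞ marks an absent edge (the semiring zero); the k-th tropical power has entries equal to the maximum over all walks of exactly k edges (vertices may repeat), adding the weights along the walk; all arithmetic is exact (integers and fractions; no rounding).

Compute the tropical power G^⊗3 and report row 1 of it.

G^⊗2:
  [17, 4, 13, -1, -10, 6]
  [11, 4, 8, -7, -14, 0]
  [12, 13, 17, -6, -5, 5]
  [10, -13, 8, 6, -1, 13]
  [17, 0, 13, 1, -10, 6]
  [11, -10, 11, -3, 2, 16]
G^⊗3:
  [21, 22, 26, 3, 4, 14]
  [16, 16, 20, -2, -2, 8]
  [25, 17, 21, 7, -1, 14]
  [16, 15, 19, 9, 7, 21]
  [21, 22, 26, 4, 4, 14]
  [19, 16, 20, 5, 10, 24]
Answer: row 1 of G^⊗3 = [21, 22, 26, 3, 4, 14]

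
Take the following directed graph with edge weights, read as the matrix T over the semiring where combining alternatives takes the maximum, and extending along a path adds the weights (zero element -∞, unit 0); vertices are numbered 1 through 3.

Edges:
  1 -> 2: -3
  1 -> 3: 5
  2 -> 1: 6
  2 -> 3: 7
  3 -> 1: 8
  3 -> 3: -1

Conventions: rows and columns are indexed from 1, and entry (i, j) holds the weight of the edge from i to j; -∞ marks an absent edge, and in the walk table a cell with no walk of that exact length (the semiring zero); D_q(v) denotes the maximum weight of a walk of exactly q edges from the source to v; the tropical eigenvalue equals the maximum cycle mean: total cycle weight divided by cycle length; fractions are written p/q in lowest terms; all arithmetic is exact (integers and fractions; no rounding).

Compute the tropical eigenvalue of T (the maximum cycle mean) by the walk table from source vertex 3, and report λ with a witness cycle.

q=0: [-∞, -∞, 0]
q=1: [8, -∞, -1]
q=2: [7, 5, 13]
q=3: [21, 4, 12]
Optimal cycle mean attained by: cycle 1->3->1, total 5 + 8, length 2.
Answer: λ = 13/2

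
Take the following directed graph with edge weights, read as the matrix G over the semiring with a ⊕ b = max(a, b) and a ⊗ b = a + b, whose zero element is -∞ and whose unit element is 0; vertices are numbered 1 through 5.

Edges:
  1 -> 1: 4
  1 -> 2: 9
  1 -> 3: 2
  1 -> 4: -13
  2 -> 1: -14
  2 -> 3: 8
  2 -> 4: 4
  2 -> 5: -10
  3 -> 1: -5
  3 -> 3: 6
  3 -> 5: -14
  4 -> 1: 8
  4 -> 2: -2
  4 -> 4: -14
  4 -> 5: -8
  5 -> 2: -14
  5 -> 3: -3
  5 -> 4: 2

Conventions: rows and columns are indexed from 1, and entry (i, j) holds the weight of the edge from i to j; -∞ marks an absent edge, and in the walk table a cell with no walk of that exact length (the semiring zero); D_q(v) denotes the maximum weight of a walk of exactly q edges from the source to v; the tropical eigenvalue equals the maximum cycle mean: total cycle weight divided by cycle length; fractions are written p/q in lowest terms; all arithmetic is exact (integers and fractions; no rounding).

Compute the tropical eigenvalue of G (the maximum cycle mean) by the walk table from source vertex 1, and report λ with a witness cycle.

q=0: [0, -∞, -∞, -∞, -∞]
q=1: [4, 9, 2, -13, -∞]
q=2: [8, 13, 17, 13, -1]
q=3: [21, 17, 23, 17, 5]
q=4: [25, 30, 29, 21, 9]
q=5: [29, 34, 38, 34, 20]
Optimal cycle mean attained by: cycle 1->2->4->1, total 9 + 4 + 8, length 3.
Answer: λ = 7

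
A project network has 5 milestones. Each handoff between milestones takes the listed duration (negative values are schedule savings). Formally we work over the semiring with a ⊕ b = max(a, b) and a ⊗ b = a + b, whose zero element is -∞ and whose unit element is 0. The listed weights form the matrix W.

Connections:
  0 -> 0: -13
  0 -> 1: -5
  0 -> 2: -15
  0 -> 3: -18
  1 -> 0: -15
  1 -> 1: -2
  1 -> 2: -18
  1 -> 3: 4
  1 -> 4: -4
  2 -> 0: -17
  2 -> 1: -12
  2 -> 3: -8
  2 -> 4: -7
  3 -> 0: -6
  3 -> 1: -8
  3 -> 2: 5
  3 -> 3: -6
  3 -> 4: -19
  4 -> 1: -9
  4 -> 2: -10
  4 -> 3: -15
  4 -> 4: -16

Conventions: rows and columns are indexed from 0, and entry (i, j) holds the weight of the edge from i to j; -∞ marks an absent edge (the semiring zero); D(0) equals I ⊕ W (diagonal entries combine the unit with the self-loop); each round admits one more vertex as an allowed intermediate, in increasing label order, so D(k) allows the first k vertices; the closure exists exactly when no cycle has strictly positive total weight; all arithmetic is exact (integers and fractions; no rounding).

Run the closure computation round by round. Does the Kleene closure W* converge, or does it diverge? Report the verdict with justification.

D(0):
  [0, -5, -15, -18, -∞]
  [-15, 0, -18, 4, -4]
  [-17, -12, 0, -8, -7]
  [-6, -8, 5, 0, -19]
  [-∞, -9, -10, -15, 0]
D(1):
  [0, -5, -15, -18, -∞]
  [-15, 0, -18, 4, -4]
  [-17, -12, 0, -8, -7]
  [-6, -8, 5, 0, -19]
  [-∞, -9, -10, -15, 0]
D(2):
  [0, -5, -15, -1, -9]
  [-15, 0, -18, 4, -4]
  [-17, -12, 0, -8, -7]
  [-6, -8, 5, 0, -12]
  [-24, -9, -10, -5, 0]
D(3):
  [0, -5, -15, -1, -9]
  [-15, 0, -18, 4, -4]
  [-17, -12, 0, -8, -7]
  [-6, -7, 5, 0, -2]
  [-24, -9, -10, -5, 0]
D(4):
  [0, -5, 4, -1, -3]
  [-2, 0, 9, 4, 2]
  [-14, -12, 0, -8, -7]
  [-6, -7, 5, 0, -2]
  [-11, -9, 0, -5, 0]
D(5):
  [0, -5, 4, -1, -3]
  [-2, 0, 9, 4, 2]
  [-14, -12, 0, -8, -7]
  [-6, -7, 5, 0, -2]
  [-11, -9, 0, -5, 0]
Key observation: every diagonal entry stays at the unit through all rounds, so no improving cycle exists.
Answer: CONVERGES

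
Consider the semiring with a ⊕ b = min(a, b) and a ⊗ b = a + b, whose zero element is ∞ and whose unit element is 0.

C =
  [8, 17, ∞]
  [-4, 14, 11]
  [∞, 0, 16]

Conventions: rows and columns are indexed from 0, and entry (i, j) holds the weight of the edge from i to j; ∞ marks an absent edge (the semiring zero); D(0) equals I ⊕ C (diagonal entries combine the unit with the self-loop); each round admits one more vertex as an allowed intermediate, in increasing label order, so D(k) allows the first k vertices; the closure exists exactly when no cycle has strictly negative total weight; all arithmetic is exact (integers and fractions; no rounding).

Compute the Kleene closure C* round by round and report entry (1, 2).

D(0):
  [0, 17, ∞]
  [-4, 0, 11]
  [∞, 0, 0]
D(1):
  [0, 17, ∞]
  [-4, 0, 11]
  [∞, 0, 0]
D(2):
  [0, 17, 28]
  [-4, 0, 11]
  [-4, 0, 0]
D(3):
  [0, 17, 28]
  [-4, 0, 11]
  [-4, 0, 0]
Answer: C*[1][2] = 11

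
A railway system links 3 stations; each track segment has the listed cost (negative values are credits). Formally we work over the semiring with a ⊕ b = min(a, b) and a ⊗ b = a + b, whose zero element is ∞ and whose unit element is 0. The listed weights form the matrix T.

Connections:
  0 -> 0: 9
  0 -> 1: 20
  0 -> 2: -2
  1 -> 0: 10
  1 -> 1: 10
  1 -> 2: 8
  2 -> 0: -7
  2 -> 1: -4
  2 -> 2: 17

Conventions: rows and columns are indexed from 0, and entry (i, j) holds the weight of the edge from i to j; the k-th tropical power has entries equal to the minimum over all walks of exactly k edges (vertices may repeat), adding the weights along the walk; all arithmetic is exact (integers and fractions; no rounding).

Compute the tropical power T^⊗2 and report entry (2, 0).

T^⊗2:
  [-9, -6, 7]
  [1, 4, 8]
  [2, 6, -9]
Key observation: the optimum is the walk 2->0->0, with weight (-7) + 9 = 2.
Optimal value attained by: walk 2->0->0.
Answer: (T^⊗2)[2][0] = 2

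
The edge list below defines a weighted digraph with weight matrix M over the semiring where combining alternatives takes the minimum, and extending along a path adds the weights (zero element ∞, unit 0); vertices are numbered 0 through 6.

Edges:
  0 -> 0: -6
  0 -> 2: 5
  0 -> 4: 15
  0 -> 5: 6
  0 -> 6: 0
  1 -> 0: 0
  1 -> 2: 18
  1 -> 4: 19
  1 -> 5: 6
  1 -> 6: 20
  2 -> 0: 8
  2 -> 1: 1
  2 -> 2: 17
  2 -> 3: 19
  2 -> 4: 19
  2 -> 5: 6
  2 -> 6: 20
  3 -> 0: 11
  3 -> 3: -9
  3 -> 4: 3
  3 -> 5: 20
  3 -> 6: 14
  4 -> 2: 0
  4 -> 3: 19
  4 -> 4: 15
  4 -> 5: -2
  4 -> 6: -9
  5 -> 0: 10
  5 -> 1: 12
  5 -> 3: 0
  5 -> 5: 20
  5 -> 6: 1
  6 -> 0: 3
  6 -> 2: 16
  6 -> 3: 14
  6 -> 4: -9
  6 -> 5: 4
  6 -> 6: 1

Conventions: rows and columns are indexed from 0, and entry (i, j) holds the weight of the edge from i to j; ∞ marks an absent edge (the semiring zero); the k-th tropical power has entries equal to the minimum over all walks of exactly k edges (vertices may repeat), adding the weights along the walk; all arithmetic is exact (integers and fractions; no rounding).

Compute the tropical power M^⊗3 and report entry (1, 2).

M^⊗2:
  [-12, 6, -1, 6, -9, 0, -6]
  [-6, 18, 5, 6, 11, 6, 0]
  [1, 18, 13, 6, 11, 7, 7]
  [2, 32, 3, -18, -6, 1, -6]
  [-6, 1, 7, -2, -18, -5, -8]
  [4, 32, 15, -9, -8, 5, 2]
  [-3, 16, -9, 4, -8, -11, -18]
M^⊗3:
  [-18, 0, -9, -3, -15, -11, -18]
  [-12, 6, -1, -3, -9, 0, -6]
  [-5, 14, 6, -3, -2, 7, 1]
  [-7, 4, -6, -27, -15, -8, -15]
  [-12, 7, -18, -11, -17, -20, -27]
  [-2, 16, -8, -18, -7, -10, -17]
  [-15, -8, -8, -11, -27, -14, -17]
Key observation: the optimum is the walk 1->0->0->2, with weight 0 + (-6) + 5 = -1.
Optimal value attained by: walk 1->0->0->2.
Answer: (M^⊗3)[1][2] = -1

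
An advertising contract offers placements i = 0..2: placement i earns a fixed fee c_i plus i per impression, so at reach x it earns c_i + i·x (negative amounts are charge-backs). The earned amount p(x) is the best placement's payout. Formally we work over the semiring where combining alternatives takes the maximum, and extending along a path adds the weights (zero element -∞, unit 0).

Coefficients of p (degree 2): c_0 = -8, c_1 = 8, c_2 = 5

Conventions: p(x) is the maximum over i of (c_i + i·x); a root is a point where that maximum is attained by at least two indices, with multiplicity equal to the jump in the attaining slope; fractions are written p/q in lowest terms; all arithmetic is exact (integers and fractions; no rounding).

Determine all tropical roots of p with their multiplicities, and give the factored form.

hull edge (i=0, c=-8) to (i=1, c=8): slope 16, span 1
hull edge (i=1, c=8) to (i=2, c=5): slope -3, span 1
Factored form: p(x) = 5 ⊗ (x ⊕ (-16)) ⊗ (x ⊕ 3)
Answer: roots = -16 (mult 1), 3 (mult 1)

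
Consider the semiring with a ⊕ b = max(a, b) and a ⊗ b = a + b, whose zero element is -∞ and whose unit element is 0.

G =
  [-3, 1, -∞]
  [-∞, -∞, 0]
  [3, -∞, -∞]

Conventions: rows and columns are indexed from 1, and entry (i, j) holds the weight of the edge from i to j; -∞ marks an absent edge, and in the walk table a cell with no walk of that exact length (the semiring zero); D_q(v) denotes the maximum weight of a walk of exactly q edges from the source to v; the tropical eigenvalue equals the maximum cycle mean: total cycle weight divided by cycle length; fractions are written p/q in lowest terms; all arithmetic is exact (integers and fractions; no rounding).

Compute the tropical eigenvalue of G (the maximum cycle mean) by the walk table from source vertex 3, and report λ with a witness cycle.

q=0: [-∞, -∞, 0]
q=1: [3, -∞, -∞]
q=2: [0, 4, -∞]
q=3: [-3, 1, 4]
Optimal cycle mean attained by: cycle 1->2->3->1, total 1 + 0 + 3, length 3.
Answer: λ = 4/3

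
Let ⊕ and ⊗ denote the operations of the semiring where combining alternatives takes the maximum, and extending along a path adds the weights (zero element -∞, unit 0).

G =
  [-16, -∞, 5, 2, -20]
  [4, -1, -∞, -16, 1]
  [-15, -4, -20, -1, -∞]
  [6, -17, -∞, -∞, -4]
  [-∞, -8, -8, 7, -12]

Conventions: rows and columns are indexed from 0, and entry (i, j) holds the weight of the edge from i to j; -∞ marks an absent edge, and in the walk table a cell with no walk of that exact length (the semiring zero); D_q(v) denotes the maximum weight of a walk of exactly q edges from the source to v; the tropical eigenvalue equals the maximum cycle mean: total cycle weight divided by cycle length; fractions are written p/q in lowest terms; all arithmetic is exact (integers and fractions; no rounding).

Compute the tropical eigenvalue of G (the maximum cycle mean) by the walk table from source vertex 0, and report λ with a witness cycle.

q=0: [0, -∞, -∞, -∞, -∞]
q=1: [-16, -∞, 5, 2, -20]
q=2: [8, 1, -11, 4, -2]
q=3: [10, 0, 13, 10, 2]
q=4: [16, 9, 15, 12, 6]
q=5: [18, 11, 21, 18, 10]
Optimal cycle mean attained by: cycle 0->3->0, total 2 + 6, length 2.
Answer: λ = 4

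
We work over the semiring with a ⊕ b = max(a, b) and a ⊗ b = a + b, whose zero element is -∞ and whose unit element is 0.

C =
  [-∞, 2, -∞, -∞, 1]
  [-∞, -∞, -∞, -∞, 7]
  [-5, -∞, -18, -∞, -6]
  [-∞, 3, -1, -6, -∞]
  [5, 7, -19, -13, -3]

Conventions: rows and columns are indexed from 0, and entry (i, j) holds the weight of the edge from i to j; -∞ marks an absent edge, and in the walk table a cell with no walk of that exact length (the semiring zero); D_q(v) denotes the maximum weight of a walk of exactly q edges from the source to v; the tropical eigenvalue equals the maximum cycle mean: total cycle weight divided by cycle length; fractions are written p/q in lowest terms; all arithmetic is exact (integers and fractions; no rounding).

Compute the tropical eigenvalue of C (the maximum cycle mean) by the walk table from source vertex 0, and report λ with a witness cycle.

q=0: [0, -∞, -∞, -∞, -∞]
q=1: [-∞, 2, -∞, -∞, 1]
q=2: [6, 8, -18, -12, 9]
q=3: [14, 16, -10, -4, 15]
q=4: [20, 22, -4, 2, 23]
q=5: [28, 30, 4, 10, 29]
Optimal cycle mean attained by: cycle 1->4->1, total 7 + 7, length 2.
Answer: λ = 7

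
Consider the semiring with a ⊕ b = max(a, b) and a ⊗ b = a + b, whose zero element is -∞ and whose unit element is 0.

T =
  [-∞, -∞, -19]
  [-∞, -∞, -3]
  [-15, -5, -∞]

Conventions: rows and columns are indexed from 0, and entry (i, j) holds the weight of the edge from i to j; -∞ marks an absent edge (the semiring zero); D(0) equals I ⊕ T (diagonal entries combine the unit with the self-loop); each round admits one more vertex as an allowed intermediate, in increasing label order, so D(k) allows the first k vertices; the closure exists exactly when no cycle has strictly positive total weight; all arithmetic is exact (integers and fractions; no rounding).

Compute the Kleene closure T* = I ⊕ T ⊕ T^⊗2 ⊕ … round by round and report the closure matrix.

D(0):
  [0, -∞, -19]
  [-∞, 0, -3]
  [-15, -5, 0]
D(1):
  [0, -∞, -19]
  [-∞, 0, -3]
  [-15, -5, 0]
D(2):
  [0, -∞, -19]
  [-∞, 0, -3]
  [-15, -5, 0]
D(3):
  [0, -24, -19]
  [-18, 0, -3]
  [-15, -5, 0]
Answer: T* = [[0, -24, -19], [-18, 0, -3], [-15, -5, 0]]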